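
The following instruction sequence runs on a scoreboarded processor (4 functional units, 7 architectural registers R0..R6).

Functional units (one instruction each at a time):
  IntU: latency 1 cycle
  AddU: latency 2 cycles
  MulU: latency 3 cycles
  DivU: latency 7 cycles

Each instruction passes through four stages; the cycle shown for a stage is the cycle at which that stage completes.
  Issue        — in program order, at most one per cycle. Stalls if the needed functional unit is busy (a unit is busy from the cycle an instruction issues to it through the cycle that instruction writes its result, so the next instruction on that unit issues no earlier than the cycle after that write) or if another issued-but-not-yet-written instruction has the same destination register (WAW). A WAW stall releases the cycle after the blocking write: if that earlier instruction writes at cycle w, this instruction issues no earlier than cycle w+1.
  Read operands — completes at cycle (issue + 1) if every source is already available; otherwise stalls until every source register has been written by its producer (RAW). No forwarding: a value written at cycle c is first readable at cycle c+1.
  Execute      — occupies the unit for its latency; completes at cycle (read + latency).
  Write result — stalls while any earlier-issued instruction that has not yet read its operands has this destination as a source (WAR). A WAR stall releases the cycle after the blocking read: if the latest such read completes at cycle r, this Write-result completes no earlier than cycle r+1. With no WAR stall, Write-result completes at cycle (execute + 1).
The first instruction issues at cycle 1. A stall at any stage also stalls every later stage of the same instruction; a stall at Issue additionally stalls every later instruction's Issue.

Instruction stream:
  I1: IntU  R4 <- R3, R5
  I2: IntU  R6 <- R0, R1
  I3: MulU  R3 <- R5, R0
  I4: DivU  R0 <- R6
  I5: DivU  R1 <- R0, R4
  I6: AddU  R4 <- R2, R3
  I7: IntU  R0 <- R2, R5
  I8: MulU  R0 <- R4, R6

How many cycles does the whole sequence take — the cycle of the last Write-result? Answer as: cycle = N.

cycle = 29

c1: I1 issues→IntU
c2: I1 reads
c3: I1 exec-done
c4: I1 writes R4
c5: I2 issues→IntU
c6: I2 reads | I3 issues→MulU
c7: I2 exec-done | I3 reads | I4 issues→DivU
c8: I2 writes R6
c9: I4 reads
c10: I3 exec-done
c11: I3 writes R3
c16: I4 exec-done
c17: I4 writes R0
c18: I5 issues→DivU
c19: I5 reads | I6 issues→AddU
c20: I6 reads | I7 issues→IntU
c21: I7 reads
c22: I6 exec-done | I7 exec-done
c23: I6 writes R4 | I7 writes R0
c24: I8 issues→MulU
c25: I8 reads
c26: I5 exec-done
c27: I5 writes R1
c28: I8 exec-done
c29: I8 writes R0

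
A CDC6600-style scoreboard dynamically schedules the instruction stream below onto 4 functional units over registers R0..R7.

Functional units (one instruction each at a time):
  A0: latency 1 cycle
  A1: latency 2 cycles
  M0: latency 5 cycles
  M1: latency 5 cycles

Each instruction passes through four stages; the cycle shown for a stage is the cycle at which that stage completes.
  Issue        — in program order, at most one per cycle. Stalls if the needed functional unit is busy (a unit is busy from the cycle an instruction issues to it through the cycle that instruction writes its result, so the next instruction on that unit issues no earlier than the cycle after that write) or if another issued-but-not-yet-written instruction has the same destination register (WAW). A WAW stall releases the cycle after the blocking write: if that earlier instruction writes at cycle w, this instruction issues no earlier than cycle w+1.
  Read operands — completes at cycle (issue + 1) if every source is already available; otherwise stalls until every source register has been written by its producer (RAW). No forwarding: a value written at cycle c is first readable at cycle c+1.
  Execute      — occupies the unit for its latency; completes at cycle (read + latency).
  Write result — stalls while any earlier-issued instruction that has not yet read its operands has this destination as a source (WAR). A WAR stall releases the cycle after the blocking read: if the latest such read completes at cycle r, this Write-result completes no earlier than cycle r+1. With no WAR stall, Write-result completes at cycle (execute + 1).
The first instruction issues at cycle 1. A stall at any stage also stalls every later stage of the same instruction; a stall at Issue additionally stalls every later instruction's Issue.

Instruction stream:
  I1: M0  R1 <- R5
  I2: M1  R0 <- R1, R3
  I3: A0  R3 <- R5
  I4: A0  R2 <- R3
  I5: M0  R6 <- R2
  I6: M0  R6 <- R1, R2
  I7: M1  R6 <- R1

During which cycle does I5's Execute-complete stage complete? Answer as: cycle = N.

cycle = 20

I1: IS=1 RO=2 EX=7 WR=8
I2: IS=2 RO=9 EX=14 WR=15  [RAW R1: wait I1 write@8]
I3: IS=3 RO=4 EX=5 WR=10  [WAR R3: wait I2 read@9]
I4: IS=11 RO=12 EX=13 WR=14  [struct: A0 busy until I3 writes@10]
I5: IS=12 RO=15 EX=20 WR=21  [RAW R2: wait I4 write@14]
I6: IS=22 RO=23 EX=28 WR=29  [struct: M0 busy until I5 writes@21]
I7: IS=30 RO=31 EX=36 WR=37  [WAW R6: wait I6 write@29]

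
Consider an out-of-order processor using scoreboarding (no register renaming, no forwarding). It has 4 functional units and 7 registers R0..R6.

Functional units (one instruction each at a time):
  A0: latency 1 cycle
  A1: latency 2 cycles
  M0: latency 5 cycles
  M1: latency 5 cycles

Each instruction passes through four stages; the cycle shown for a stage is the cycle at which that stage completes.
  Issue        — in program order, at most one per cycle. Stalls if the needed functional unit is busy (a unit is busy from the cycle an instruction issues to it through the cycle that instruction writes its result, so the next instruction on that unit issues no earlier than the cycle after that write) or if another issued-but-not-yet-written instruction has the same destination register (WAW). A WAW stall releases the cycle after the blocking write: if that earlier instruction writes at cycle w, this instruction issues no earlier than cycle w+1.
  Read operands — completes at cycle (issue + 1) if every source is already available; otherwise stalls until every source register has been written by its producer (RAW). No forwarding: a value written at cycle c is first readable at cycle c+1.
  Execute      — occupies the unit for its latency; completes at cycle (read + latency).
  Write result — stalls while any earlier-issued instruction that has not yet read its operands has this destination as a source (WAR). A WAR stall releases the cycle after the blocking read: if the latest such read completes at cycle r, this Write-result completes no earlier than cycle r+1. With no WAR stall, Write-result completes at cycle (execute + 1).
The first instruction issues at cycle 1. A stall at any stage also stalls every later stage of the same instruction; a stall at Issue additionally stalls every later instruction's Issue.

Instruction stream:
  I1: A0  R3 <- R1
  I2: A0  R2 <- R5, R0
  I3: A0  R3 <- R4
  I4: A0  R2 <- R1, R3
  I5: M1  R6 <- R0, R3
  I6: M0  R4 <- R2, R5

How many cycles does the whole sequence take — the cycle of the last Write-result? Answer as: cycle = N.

c1: I1 dispatched to A0
c2: I1 operands ready
c3: I1 complete
c4: R3←I1
c5: I2 dispatched to A0
c6: I2 operands ready
c7: I2 complete
c8: R2←I2
c9: I3 dispatched to A0
c10: I3 operands ready
c11: I3 complete
c12: R3←I3
c13: I4 dispatched to A0
c14: I4 operands ready · I5 dispatched to M1
c15: I4 complete · I5 operands ready · I6 dispatched to M0
c16: R2←I4
c17: I6 operands ready
c20: I5 complete
c21: R6←I5
c22: I6 complete
c23: R4←I6

cycle = 23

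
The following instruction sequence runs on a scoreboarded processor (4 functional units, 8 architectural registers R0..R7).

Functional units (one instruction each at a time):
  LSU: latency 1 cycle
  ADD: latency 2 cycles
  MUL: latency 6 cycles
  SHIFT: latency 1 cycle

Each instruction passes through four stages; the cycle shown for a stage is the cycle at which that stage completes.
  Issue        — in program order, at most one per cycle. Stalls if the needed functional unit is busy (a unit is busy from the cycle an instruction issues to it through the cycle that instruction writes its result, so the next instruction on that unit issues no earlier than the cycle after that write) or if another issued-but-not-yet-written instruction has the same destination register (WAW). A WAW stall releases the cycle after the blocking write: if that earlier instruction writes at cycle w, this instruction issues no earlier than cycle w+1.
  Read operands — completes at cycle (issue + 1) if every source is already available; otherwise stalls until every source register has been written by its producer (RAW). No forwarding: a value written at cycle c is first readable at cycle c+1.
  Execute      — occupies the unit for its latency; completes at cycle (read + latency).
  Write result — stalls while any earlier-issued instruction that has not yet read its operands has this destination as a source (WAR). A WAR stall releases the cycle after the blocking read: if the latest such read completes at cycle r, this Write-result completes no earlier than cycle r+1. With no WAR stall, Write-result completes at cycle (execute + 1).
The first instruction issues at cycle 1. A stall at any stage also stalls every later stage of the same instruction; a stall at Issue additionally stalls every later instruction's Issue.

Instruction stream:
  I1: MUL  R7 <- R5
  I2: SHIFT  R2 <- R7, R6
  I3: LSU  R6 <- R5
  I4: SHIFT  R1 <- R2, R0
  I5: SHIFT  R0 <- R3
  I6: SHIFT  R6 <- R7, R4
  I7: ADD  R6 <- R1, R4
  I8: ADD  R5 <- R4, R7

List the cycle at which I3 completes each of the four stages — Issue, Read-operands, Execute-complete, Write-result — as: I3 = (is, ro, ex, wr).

t=1  I1 issues→MUL
t=2  I1 reads · I2 issues→SHIFT
t=3  I3 issues→LSU
t=4  I3 reads
t=5  I3 exec-done
t=8  I1 exec-done
t=9  I1 writes R7
t=10  I2 reads
t=11  I2 exec-done · I3 writes R6
t=12  I2 writes R2
t=13  I4 issues→SHIFT
t=14  I4 reads
t=15  I4 exec-done
t=16  I4 writes R1
t=17  I5 issues→SHIFT
t=18  I5 reads
t=19  I5 exec-done
t=20  I5 writes R0
t=21  I6 issues→SHIFT
t=22  I6 reads
t=23  I6 exec-done
t=24  I6 writes R6
t=25  I7 issues→ADD
t=26  I7 reads
t=28  I7 exec-done
t=29  I7 writes R6
t=30  I8 issues→ADD
t=31  I8 reads
t=33  I8 exec-done
t=34  I8 writes R5

I3 = (3, 4, 5, 11)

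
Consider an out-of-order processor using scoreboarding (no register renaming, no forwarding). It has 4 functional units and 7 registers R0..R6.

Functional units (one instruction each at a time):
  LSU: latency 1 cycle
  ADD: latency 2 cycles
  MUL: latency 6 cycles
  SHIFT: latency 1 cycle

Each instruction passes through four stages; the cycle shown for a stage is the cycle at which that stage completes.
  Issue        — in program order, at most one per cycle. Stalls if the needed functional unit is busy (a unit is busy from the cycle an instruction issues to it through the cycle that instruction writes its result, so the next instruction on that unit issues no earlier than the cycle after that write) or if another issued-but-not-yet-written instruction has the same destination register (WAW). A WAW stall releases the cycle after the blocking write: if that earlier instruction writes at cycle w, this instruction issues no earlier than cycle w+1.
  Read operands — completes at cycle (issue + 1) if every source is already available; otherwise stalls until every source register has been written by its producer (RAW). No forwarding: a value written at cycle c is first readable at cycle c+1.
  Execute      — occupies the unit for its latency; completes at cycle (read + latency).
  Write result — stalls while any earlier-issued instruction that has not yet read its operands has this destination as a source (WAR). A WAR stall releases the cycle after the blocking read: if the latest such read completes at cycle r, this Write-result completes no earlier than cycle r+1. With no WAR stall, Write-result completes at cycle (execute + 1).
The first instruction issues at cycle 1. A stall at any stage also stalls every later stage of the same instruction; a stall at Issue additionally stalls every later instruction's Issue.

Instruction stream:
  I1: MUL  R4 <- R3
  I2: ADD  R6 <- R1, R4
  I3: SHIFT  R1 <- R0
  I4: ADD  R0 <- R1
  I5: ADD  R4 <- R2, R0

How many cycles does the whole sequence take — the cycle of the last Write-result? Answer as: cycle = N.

  I1 | 1 | 2 | 8 | 9
  I2 | 2 | 10 | 12 | 13   RAW R4: wait I1 write@9
  I3 | 3 | 4 | 5 | 11   WAR R1: wait I2 read@10
  I4 | 14 | 15 | 17 | 18   struct: ADD busy until I2 writes@13
  I5 | 19 | 20 | 22 | 23   struct: ADD busy until I4 writes@18

cycle = 23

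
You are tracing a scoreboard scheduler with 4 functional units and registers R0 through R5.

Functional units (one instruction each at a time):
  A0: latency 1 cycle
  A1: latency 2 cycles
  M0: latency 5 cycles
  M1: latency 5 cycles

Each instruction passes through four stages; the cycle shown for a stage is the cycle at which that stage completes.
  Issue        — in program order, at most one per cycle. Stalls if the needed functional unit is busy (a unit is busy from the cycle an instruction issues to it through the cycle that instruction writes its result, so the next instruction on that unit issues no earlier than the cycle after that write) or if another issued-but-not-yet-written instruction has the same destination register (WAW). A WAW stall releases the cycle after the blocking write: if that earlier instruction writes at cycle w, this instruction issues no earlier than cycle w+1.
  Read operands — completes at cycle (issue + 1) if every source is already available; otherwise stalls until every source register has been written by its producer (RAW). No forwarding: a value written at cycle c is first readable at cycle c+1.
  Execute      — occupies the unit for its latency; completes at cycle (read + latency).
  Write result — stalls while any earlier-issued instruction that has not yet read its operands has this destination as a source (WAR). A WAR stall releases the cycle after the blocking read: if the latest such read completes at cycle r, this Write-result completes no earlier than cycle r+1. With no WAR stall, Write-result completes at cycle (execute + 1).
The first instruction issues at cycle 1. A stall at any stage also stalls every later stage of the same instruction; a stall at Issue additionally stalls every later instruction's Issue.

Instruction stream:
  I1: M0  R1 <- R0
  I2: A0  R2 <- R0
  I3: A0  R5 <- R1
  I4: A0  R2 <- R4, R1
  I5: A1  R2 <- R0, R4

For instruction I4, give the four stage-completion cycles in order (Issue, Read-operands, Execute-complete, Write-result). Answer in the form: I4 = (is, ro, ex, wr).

I4 = (12, 13, 14, 15)

cycle 1: I1 dispatched to M0
cycle 2: I1 operands ready · I2 dispatched to A0
cycle 3: I2 operands ready
cycle 4: I2 complete
cycle 5: R2←I2
cycle 6: I3 dispatched to A0
cycle 7: I1 complete
cycle 8: R1←I1
cycle 9: I3 operands ready
cycle 10: I3 complete
cycle 11: R5←I3
cycle 12: I4 dispatched to A0
cycle 13: I4 operands ready
cycle 14: I4 complete
cycle 15: R2←I4
cycle 16: I5 dispatched to A1
cycle 17: I5 operands ready
cycle 19: I5 complete
cycle 20: R2←I5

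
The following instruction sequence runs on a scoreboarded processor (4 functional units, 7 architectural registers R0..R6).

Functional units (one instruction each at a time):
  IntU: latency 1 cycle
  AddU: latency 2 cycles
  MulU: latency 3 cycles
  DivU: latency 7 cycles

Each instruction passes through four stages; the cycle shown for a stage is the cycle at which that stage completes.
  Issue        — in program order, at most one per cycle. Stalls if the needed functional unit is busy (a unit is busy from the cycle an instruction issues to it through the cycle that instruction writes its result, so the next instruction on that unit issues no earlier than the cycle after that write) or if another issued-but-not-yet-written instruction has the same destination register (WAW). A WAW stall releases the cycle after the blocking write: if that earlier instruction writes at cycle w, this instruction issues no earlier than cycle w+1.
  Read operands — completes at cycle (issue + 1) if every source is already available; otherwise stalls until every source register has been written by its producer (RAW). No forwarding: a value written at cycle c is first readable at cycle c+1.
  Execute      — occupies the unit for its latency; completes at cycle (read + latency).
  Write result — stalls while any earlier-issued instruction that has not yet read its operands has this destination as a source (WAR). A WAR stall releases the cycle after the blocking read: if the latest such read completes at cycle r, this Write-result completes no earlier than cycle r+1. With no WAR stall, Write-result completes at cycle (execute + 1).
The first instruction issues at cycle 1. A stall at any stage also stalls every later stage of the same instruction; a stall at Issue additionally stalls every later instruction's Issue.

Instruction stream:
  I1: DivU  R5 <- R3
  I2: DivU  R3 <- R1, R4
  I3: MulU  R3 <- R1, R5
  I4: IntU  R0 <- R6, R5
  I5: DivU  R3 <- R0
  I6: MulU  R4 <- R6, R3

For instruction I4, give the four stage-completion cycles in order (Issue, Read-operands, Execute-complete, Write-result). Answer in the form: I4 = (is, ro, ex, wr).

I4 = (22, 23, 24, 25)

[1] issue I1 (DivU)
[2] I1 read-ops
[9] I1 finished on DivU
[10] I1→R5
[11] issue I2 (DivU)
[12] I2 read-ops
[19] I2 finished on DivU
[20] I2→R3
[21] issue I3 (MulU)
[22] I3 read-ops, issue I4 (IntU)
[23] I4 read-ops
[24] I4 finished on IntU
[25] I3 finished on MulU, I4→R0
[26] I3→R3
[27] issue I5 (DivU)
[28] I5 read-ops, issue I6 (MulU)
[35] I5 finished on DivU
[36] I5→R3
[37] I6 read-ops
[40] I6 finished on MulU
[41] I6→R4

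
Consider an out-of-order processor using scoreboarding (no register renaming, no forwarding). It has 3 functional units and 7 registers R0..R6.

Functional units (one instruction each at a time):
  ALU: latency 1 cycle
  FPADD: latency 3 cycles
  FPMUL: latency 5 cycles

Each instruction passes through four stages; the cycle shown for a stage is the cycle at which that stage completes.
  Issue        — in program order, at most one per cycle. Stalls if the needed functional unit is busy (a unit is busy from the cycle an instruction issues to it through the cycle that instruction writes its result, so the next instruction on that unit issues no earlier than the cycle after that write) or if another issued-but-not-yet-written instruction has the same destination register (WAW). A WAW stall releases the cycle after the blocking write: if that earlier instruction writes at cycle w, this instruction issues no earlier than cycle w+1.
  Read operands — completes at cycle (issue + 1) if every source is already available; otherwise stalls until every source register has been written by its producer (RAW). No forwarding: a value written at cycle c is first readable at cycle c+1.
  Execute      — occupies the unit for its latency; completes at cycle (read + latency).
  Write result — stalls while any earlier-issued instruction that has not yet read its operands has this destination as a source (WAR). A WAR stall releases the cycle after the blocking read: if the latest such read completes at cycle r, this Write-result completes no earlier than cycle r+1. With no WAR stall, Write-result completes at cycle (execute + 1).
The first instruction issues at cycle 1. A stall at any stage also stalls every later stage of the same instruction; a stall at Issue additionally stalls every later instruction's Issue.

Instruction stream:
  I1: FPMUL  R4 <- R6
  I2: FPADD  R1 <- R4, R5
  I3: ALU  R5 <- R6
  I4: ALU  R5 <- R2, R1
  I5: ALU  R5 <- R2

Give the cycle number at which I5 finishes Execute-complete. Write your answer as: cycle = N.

c1: I1→FPMUL
c2: I1 RO; I2→FPADD
c3: I3→ALU
c4: I3 RO
c5: I3 EX
c7: I1 EX
c8: I1 WR R4
c9: I2 RO
c10: I3 WR R5
c11: I4→ALU
c12: I2 EX
c13: I2 WR R1
c14: I4 RO
c15: I4 EX
c16: I4 WR R5
c17: I5→ALU
c18: I5 RO
c19: I5 EX
c20: I5 WR R5

cycle = 19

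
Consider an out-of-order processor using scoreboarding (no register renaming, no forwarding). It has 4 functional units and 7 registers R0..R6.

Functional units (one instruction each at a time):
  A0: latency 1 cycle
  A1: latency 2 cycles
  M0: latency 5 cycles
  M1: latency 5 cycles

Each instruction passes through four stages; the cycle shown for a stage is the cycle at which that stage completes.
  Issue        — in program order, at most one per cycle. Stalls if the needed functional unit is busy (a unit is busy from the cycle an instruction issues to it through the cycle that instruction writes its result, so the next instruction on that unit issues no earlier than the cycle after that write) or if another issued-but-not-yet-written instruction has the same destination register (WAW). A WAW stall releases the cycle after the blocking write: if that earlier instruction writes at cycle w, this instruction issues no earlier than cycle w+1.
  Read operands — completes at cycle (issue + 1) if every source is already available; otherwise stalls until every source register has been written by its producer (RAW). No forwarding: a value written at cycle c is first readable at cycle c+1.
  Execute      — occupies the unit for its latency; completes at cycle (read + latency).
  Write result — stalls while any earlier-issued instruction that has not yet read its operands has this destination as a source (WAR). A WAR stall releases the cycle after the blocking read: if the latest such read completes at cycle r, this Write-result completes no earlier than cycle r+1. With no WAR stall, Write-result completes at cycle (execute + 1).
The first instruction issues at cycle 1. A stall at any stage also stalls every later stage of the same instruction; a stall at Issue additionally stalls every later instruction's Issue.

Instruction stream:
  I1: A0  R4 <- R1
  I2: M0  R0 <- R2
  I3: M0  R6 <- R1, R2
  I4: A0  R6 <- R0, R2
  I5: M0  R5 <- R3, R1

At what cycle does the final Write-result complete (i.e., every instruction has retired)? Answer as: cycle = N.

cycle = 26

t=1  I1→A0
t=2  I1 RO, I2→M0
t=3  I1 EX, I2 RO
t=4  I1 WR R4
t=8  I2 EX
t=9  I2 WR R0
t=10  I3→M0
t=11  I3 RO
t=16  I3 EX
t=17  I3 WR R6
t=18  I4→A0
t=19  I4 RO, I5→M0
t=20  I4 EX, I5 RO
t=21  I4 WR R6
t=25  I5 EX
t=26  I5 WR R5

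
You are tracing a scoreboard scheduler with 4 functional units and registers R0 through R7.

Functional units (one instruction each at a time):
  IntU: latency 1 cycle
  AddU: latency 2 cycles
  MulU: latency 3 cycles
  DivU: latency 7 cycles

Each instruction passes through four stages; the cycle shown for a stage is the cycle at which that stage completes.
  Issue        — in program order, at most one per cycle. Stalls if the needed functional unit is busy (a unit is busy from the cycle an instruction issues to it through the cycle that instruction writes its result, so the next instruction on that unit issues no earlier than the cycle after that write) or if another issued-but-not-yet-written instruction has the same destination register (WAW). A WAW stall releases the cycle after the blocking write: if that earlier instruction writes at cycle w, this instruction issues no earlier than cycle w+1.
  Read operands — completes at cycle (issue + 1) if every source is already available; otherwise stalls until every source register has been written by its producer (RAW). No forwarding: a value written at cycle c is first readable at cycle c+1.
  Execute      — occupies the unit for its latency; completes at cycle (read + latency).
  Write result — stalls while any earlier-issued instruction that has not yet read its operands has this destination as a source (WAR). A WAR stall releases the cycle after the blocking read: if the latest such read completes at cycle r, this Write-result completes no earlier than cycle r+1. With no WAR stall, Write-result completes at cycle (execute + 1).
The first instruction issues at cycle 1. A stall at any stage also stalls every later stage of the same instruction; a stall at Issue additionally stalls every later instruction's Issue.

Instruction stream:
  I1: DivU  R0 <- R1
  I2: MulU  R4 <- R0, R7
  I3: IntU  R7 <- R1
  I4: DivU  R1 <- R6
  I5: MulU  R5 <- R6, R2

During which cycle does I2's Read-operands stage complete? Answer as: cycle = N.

cycle = 11

cycle 1: I1 dispatched to DivU
cycle 2: I1 operands ready · I2 dispatched to MulU
cycle 3: I3 dispatched to IntU
cycle 4: I3 operands ready
cycle 5: I3 complete
cycle 9: I1 complete
cycle 10: R0←I1
cycle 11: I2 operands ready · I4 dispatched to DivU
cycle 12: R7←I3 · I4 operands ready
cycle 14: I2 complete
cycle 15: R4←I2
cycle 16: I5 dispatched to MulU
cycle 17: I5 operands ready
cycle 19: I4 complete
cycle 20: R1←I4 · I5 complete
cycle 21: R5←I5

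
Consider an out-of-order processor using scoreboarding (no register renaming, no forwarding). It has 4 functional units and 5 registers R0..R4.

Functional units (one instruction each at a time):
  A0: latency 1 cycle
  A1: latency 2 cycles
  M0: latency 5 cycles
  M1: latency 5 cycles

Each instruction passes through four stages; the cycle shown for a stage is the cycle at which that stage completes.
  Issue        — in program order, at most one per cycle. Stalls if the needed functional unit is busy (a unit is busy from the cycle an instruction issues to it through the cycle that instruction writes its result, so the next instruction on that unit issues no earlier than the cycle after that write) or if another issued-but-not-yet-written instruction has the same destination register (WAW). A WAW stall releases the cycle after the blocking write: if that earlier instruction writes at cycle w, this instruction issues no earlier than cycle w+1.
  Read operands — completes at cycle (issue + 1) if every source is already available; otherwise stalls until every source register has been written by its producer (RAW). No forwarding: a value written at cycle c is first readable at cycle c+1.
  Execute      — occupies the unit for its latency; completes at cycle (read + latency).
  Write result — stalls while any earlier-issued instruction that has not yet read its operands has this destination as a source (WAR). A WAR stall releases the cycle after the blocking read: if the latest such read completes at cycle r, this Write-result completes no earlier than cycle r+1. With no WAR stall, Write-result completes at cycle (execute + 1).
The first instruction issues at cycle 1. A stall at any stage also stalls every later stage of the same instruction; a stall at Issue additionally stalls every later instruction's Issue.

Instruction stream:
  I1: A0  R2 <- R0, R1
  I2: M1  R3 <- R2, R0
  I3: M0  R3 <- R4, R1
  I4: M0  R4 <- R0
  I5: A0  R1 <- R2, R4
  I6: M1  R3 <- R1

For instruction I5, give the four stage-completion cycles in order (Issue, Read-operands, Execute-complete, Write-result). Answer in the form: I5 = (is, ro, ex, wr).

I1: IS=1 RO=2 EX=3 WR=4
I2: IS=2 RO=5 EX=10 WR=11  [RAW R2: wait I1 write@4]
I3: IS=12 RO=13 EX=18 WR=19  [WAW R3: wait I2 write@11]
I4: IS=20 RO=21 EX=26 WR=27  [struct: M0 busy until I3 writes@19]
I5: IS=21 RO=28 EX=29 WR=30  [RAW R4: wait I4 write@27]
I6: IS=22 RO=31 EX=36 WR=37  [RAW R1: wait I5 write@30]

I5 = (21, 28, 29, 30)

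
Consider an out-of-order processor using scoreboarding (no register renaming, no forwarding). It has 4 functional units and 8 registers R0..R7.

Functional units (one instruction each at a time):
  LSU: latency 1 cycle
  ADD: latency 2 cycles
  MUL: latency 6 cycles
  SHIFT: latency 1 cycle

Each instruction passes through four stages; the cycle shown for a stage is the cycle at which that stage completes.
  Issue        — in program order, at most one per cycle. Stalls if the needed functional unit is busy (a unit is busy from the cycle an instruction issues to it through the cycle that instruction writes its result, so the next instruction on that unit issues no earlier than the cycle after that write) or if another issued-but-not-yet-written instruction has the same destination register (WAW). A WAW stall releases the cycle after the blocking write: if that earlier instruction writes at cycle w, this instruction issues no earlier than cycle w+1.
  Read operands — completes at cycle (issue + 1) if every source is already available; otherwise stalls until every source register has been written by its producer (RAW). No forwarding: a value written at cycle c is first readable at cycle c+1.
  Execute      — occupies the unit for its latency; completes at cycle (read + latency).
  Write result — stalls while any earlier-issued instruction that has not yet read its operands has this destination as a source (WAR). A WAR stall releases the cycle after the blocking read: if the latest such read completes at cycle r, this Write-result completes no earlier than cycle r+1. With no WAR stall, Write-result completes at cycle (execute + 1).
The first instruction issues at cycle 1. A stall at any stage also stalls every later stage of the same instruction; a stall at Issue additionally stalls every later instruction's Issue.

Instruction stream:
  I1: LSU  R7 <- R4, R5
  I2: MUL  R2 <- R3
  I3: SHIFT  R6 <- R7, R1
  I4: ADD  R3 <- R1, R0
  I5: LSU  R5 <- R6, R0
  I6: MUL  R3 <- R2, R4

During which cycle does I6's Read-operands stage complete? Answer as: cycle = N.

c1: I1 dispatched to LSU
c2: I1 operands ready, I2 dispatched to MUL
c3: I1 complete, I2 operands ready, I3 dispatched to SHIFT
c4: R7←I1, I4 dispatched to ADD
c5: I3 operands ready, I4 operands ready, I5 dispatched to LSU
c6: I3 complete
c7: R6←I3, I4 complete
c8: R3←I4, I5 operands ready
c9: I2 complete, I5 complete
c10: R2←I2, R5←I5
c11: I6 dispatched to MUL
c12: I6 operands ready
c18: I6 complete
c19: R3←I6

cycle = 12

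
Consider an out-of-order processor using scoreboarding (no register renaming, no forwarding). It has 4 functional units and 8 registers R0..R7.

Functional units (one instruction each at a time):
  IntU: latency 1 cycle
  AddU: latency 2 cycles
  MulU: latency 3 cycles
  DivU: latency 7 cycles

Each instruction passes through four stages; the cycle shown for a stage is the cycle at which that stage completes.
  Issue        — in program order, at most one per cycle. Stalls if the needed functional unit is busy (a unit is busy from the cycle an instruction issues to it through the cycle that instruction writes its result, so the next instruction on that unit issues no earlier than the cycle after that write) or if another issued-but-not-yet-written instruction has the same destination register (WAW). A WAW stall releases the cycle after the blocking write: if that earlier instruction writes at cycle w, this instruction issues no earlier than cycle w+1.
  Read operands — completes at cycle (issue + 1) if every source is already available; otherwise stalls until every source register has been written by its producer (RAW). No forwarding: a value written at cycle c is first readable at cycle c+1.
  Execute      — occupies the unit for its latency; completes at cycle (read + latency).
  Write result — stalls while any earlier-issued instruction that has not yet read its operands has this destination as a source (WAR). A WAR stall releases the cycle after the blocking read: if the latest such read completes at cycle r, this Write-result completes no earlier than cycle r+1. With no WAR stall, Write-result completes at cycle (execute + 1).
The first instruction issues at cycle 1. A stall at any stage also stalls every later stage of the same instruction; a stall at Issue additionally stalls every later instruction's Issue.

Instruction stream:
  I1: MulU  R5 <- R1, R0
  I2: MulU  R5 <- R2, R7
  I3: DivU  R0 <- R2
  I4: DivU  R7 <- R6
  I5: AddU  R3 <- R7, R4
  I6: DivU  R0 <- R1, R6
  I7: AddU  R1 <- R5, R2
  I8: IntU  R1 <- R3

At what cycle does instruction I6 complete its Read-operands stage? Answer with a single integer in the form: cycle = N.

I1  is:1  ro:2  ex:5  wr:6
I2  is:7  ro:8  ex:11  wr:12  — struct: MulU busy until I1 writes@6
I3  is:8  ro:9  ex:16  wr:17
I4  is:18  ro:19  ex:26  wr:27  — struct: DivU busy until I3 writes@17
I5  is:19  ro:28  ex:30  wr:31  — RAW R7: wait I4 write@27
I6  is:28  ro:29  ex:36  wr:37  — struct: DivU busy until I4 writes@27
I7  is:32  ro:33  ex:35  wr:36  — struct: AddU busy until I5 writes@31
I8  is:37  ro:38  ex:39  wr:40  — WAW R1: wait I7 write@36

cycle = 29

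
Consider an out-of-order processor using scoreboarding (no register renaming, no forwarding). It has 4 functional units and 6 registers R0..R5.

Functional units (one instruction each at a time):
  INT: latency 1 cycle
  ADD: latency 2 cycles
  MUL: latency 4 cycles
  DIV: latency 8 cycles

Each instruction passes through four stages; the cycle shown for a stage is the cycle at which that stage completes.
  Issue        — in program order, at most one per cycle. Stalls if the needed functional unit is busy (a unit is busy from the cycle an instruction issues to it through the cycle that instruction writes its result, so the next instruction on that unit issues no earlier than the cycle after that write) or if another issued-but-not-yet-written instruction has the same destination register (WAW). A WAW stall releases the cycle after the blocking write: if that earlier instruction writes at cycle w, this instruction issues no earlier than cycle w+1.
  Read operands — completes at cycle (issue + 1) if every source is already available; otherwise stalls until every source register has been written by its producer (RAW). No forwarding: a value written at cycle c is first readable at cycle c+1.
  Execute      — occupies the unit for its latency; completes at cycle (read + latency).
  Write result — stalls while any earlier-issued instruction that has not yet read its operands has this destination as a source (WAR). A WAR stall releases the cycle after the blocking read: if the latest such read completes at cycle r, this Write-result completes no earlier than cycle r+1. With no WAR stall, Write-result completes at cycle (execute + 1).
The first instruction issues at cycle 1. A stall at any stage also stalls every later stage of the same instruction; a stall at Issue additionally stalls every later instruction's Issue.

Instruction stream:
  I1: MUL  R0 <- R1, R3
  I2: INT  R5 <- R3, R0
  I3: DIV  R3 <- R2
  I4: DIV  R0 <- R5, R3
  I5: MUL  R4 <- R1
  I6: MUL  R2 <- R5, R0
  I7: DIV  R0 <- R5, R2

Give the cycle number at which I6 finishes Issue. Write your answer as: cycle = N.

cycle = 22

c1: I1 dispatched to MUL
c2: I1 operands ready · I2 dispatched to INT
c3: I3 dispatched to DIV
c4: I3 operands ready
c6: I1 complete
c7: R0←I1
c8: I2 operands ready
c9: I2 complete
c10: R5←I2
c12: I3 complete
c13: R3←I3
c14: I4 dispatched to DIV
c15: I4 operands ready · I5 dispatched to MUL
c16: I5 operands ready
c20: I5 complete
c21: R4←I5
c22: I6 dispatched to MUL
c23: I4 complete
c24: R0←I4
c25: I6 operands ready · I7 dispatched to DIV
c29: I6 complete
c30: R2←I6
c31: I7 operands ready
c39: I7 complete
c40: R0←I7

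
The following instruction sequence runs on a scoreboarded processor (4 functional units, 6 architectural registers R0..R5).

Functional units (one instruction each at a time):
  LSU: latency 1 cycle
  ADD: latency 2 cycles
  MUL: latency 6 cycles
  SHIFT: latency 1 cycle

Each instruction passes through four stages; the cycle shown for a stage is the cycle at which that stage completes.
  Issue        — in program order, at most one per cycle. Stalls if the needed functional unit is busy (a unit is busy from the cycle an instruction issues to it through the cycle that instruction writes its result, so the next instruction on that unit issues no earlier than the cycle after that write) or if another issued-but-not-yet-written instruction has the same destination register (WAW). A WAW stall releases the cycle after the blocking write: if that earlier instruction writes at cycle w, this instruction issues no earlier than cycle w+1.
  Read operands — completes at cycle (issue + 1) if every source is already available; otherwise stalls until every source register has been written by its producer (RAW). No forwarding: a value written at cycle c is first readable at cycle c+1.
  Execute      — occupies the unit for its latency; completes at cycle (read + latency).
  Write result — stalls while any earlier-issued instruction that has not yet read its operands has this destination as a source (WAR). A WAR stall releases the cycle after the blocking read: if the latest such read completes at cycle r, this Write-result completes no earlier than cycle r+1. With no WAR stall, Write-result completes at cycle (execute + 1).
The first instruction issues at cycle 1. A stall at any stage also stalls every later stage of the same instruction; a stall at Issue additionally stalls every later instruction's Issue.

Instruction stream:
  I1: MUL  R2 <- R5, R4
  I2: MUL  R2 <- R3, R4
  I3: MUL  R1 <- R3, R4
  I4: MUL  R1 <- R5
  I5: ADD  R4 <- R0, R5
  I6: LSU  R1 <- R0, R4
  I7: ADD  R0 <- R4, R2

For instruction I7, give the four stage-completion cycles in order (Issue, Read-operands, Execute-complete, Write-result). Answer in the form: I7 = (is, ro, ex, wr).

I7 = (38, 39, 41, 42)

t=1  I1→MUL
t=2  I1 RO
t=8  I1 EX
t=9  I1 WR R2
t=10  I2→MUL
t=11  I2 RO
t=17  I2 EX
t=18  I2 WR R2
t=19  I3→MUL
t=20  I3 RO
t=26  I3 EX
t=27  I3 WR R1
t=28  I4→MUL
t=29  I4 RO; I5→ADD
t=30  I5 RO
t=32  I5 EX
t=33  I5 WR R4
t=35  I4 EX
t=36  I4 WR R1
t=37  I6→LSU
t=38  I6 RO; I7→ADD
t=39  I6 EX; I7 RO
t=40  I6 WR R1
t=41  I7 EX
t=42  I7 WR R0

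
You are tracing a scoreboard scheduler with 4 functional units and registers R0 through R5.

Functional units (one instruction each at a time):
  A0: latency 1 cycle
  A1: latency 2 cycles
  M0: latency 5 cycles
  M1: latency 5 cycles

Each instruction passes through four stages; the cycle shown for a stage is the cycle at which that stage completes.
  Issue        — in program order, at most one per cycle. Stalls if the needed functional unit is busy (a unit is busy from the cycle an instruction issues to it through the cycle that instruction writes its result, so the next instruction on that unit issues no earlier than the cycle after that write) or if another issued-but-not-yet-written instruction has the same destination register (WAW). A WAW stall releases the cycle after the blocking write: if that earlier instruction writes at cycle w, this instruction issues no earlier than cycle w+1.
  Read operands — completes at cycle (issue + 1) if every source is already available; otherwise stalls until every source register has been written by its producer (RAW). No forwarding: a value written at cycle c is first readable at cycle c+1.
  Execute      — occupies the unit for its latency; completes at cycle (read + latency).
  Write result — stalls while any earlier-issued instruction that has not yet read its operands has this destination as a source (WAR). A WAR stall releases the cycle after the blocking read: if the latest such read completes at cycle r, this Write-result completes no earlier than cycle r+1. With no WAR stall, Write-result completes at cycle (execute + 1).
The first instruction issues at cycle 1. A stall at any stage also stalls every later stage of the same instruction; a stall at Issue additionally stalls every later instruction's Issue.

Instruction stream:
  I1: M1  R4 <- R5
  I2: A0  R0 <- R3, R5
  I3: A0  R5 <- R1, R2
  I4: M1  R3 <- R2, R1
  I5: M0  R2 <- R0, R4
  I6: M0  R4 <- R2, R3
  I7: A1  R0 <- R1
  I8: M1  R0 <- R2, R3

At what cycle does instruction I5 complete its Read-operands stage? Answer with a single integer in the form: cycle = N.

cycle = 11

t=1  I1 dispatched to M1
t=2  I1 operands ready · I2 dispatched to A0
t=3  I2 operands ready
t=4  I2 complete
t=5  R0←I2
t=6  I3 dispatched to A0
t=7  I1 complete · I3 operands ready
t=8  R4←I1 · I3 complete
t=9  R5←I3 · I4 dispatched to M1
t=10  I4 operands ready · I5 dispatched to M0
t=11  I5 operands ready
t=15  I4 complete
t=16  R3←I4 · I5 complete
t=17  R2←I5
t=18  I6 dispatched to M0
t=19  I6 operands ready · I7 dispatched to A1
t=20  I7 operands ready
t=22  I7 complete
t=23  R0←I7
t=24  I6 complete · I8 dispatched to M1
t=25  R4←I6 · I8 operands ready
t=30  I8 complete
t=31  R0←I8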